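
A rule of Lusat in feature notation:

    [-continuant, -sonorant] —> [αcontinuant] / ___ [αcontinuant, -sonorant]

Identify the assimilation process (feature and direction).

regressive manner assimilation

The rule copies [continuant] (continuancy) from the environment onto the target stops; since [±continuant] encodes the stop/fricative manner contrast, the assimilating dimension is manner.
Since the environment is written after the underscore, the trigger follows the target; the direction is regressive.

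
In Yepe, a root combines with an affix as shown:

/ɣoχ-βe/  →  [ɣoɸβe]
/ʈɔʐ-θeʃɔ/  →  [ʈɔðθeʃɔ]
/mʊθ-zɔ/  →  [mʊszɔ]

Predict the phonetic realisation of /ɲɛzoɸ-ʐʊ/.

[ɲɛzoʂʐʊ]

The data show regressive place assimilation: /χ/ → [ɸ] before /β/; /ʐ/ → [ð] before /θ/; /θ/ → [s] before /z/. In each pair only place changes, matching the following consonant, while manner and voice stay constant.
/ɸ/ is a voiceless bilabial fricative. The following trigger /ʐ/ is retroflex, so /ɸ/ must become retroflex as well.
The voiceless retroflex fricative is [ʂ], so /ɸ/ → [ʂ].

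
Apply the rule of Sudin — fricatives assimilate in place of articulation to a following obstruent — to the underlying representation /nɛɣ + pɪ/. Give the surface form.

/ɣ/ is a voiced velar fricative. The following trigger /p/ is bilabial, so /ɣ/ must become bilabial as well.
Changing only its place to bilabial gives [β] — the voiced bilabial fricative.

[nɛβpɪ]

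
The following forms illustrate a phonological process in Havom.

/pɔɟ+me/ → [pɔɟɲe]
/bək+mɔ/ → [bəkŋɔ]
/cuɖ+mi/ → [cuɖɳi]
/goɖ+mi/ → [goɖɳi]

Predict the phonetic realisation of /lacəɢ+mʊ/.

[lacəɢɴʊ]

The data show progressive place assimilation: /m/ → [ɲ] after /ɟ/; /m/ → [ŋ] after /k/; /m/ → [ɳ] after /ɖ/. In each pair only place changes, matching the preceding consonant, while manner and voice stay constant.
/m/ is a voiced bilabial nasal. The preceding trigger /ɢ/ is uvular, so /m/ must become uvular as well.
Changing only its place to uvular gives [ɴ] — the voiced uvular nasal.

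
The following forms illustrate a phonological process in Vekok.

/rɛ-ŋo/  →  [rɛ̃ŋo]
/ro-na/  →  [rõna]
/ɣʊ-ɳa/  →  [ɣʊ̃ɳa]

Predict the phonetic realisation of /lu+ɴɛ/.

[lũɴɛ]

The data show regressive nasality assimilation (vowel nasalisation): /ɛ/ → [ɛ̃] before /ŋ/; /o/ → [õ] before /n/; /ʊ/ → [ʊ̃] before /ɳ/ — a vowel is nasalised by an immediately following nasal consonant.
/u/ sits next to the nasal /ɴ/ and is therefore nasalised to [ũ].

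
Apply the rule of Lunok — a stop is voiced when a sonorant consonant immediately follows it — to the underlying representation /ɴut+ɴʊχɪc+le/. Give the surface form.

[ɴudɴʊχɪɟle]

/t/ is a voiceless alveolar stop. The following trigger /ɴ/ is voiced, so /t/ must become voiced as well.
The voiced alveolar stop is [d], so /t/ → [d].
The same rule applies at the second boundary: /c/ → [ɟ] next to /l/.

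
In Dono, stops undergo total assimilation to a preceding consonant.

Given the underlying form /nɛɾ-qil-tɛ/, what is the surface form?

/q/ is the segment targeted by the rule; it sits immediately after /ɾ/, so it assimilates completely and surfaces as [ɾ].
The same rule applies at the second boundary: /t/ → [l] next to /l/.

[nɛɾɾillɛ]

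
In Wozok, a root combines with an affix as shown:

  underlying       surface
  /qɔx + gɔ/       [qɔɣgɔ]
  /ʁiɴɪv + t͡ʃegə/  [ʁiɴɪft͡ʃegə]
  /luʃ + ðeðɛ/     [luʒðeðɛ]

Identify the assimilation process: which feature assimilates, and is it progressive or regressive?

The segment that alternates is /x/, which surfaces as [ɣ] when adjacent to /g/.
The change voiceless → voiced matches the voicing of the following /g/, identifying this as voicing assimilation.
Place and manner are unchanged, so the assimilation is partial, not total.
Checking the remaining alternations: /v/ → [f] before /t͡ʃ/ (voiced → voiceless, matching voiceless); /ʃ/ → [ʒ] before /ð/ (voiceless → voiced, matching voiced) — only voicing changes, and always toward the following segment.
Since the segment that changes precedes the conditioning segment, the assimilation is regressive.

regressive voicing assimilation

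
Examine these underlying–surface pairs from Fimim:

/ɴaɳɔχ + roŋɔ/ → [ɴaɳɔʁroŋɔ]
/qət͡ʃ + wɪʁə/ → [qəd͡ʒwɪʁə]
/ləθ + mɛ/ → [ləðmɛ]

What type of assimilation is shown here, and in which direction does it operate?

regressive voicing assimilation

The segment that alternates is /χ/, which surfaces as [ʁ] when adjacent to /r/.
The change voiceless → voiced matches the voicing of the following /r/, identifying this as voicing assimilation.
Place and manner are unchanged, so the assimilation is partial, not total.
The same holds elsewhere in the data: /t͡ʃ/ → [d͡ʒ] before /w/ (voiceless → voiced, matching voiced); /θ/ → [ð] before /m/ (voiceless → voiced, matching voiced) — only voicing changes, and always toward the following segment.
The trigger is the following segment, so the direction is regressive (anticipatory).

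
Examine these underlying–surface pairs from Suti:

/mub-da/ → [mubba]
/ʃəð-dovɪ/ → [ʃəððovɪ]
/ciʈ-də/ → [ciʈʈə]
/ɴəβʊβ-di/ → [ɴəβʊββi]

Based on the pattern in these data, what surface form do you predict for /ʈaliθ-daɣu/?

The data show progressive total assimilation (/d/ → [b] after /b/; /d/ → [ð] after /ð/; /d/ → [ʈ] after /ʈ/; /d/ → [β] after /β/): in every case the target segment becomes identical to its preceding neighbour, copying more than a single feature.
/d/ is the segment targeted by the rule; it sits immediately after /θ/, so it assimilates completely and surfaces as [θ].

[ʈaliθθaɣu]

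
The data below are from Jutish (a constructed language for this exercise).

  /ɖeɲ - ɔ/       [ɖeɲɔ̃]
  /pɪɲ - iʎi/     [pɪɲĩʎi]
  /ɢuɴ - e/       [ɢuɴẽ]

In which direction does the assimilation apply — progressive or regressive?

progressive

The vowel /ɔ/ surfaces as nasalised [ɔ̃] next to the preceding nasal /ɲ/ — it has acquired the [+nasal] feature of its neighbour.
Likewise in the remaining data: /i/ → [ĩ] after /ɲ/; /e/ → [ẽ] after /ɴ/ — each time a vowel is nasalised next to a preceding nasal.
Because the conditioning nasal is to the left of the vowel that changes, the process is progressive (perseverative).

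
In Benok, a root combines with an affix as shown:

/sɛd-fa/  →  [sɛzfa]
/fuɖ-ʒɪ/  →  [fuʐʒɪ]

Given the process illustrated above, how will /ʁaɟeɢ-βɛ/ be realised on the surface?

[ʁaɟeʁβɛ]

The data show regressive manner assimilation: /d/ → [z] before /f/; /ɖ/ → [ʐ] before /ʒ/. In each pair only manner changes, matching the following consonant, while place and voice stay constant.
The rule targets /ɢ/ (voiced uvular stop), which sits before the trigger /β/ (fricative).
Changing only its manner to fricative gives [ʁ] — the voiced uvular fricative.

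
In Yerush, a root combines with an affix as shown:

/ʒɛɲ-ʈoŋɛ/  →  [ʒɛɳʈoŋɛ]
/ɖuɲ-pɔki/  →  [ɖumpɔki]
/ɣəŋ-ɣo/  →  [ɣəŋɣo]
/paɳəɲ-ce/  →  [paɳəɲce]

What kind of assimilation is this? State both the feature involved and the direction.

regressive place assimilation

Comparing underlying and surface forms, /ɲ/ → [ɳ] is the alternation; the neighbouring /ʈ/ is constant.
/ɲ/ is palatal while /ʈ/ is retroflex; the output [ɳ] is retroflex, matching the trigger — so the feature that spreads is place.
Manner and voice are unchanged, so the assimilation is partial, not total.
The other alternating form patterns the same way: /ɲ/ → [m] before /p/ (palatal → bilabial, matching bilabial) — only place changes, and always toward the following segment.
Nothing changes in [ɣəŋɣo], [paɳəɲce]: there the adjacent consonants already agree in place (/ŋ/ and /ɣ/ are both velar; /ɲ/ and /c/ are both palatal), so these forms are consistent with the same rule.
The trigger is the following segment, so the direction is regressive (anticipatory).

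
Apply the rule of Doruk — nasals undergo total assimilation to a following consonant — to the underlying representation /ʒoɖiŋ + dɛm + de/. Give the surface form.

/ŋ/ is the segment targeted by the rule; it sits immediately before /d/, so it assimilates completely and surfaces as [d].
At the second juncture, /m/ likewise becomes [d] adjacent to /d/.

[ʒoɖiddɛdde]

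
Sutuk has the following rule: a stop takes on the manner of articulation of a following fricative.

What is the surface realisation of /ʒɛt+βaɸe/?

/t/ is a voiceless alveolar stop. The following trigger /β/ is a fricative, so /t/ must become a fricative as well.
The voiceless alveolar fricative is [s], so /t/ → [s].

[ʒɛsβaɸe]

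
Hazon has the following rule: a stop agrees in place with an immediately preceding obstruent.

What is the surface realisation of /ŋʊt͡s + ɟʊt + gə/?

/ɟ/ is a voiced palatal stop. The preceding trigger /t͡s/ is alveolar, so /ɟ/ must become alveolar as well.
Changing only its place to alveolar gives [d] — the voiced alveolar stop.
At the second juncture, /g/ likewise becomes [d] adjacent to /t/.

[ŋʊt͡sdʊtdə]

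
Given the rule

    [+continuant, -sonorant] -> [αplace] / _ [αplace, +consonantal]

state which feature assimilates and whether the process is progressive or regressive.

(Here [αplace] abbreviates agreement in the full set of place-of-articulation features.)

regressive place assimilation

The shared variable α links the value of the place features (abbreviated [place]) on the target to the same value on the neighbouring segment, so place is the feature that assimilates.
Since the environment is written after the underscore, the trigger follows the target; the direction is regressive.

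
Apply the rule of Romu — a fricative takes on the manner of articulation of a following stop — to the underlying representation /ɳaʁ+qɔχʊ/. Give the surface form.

/ʁ/ is a voiced uvular fricative. The following trigger /q/ is a stop, so /ʁ/ must become a stop as well.
Changing only its manner to stop gives [ɢ] — the voiced uvular stop.

[ɳaɢqɔχʊ]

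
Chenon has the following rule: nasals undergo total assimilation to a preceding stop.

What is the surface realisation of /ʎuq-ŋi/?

[ʎuqqi]

/ŋ/ is the segment targeted by the rule; it sits immediately after /q/, so it assimilates completely and surfaces as [q].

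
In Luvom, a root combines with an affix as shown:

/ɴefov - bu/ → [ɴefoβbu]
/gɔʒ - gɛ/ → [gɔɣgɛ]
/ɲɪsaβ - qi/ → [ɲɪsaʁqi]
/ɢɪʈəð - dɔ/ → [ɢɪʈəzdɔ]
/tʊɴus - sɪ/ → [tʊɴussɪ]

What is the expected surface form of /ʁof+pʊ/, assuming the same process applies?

The data show regressive place assimilation: /v/ → [β] before /b/; /ʒ/ → [ɣ] before /g/; /β/ → [ʁ] before /q/; /ð/ → [z] before /d/. In each pair only place changes, matching the following consonant, while manner and voice stay constant.
No alternation appears in [tʊɴussɪ]: there the adjacent consonants already agree in place (/s/ and /s/ are both alveolar), so this form is consistent with the same rule.
/f/ is a voiceless labiodental fricative. The following trigger /p/ is bilabial, so /f/ must become bilabial as well.
The voiceless bilabial fricative is [ɸ], so /f/ → [ɸ].

[ʁoɸpʊ]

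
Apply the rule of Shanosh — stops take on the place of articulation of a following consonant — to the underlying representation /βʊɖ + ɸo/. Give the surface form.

/ɖ/ is a voiced retroflex stop. The following trigger /ɸ/ is bilabial, so /ɖ/ must become bilabial as well.
A voiced bilabial stop is [b], so the surface segment is [b].

[βʊbɸo]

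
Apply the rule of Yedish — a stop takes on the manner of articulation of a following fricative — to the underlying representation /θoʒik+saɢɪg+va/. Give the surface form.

/k/ is a voiceless velar stop. The following trigger /s/ is a fricative, so /k/ must become a fricative as well.
A voiceless velar fricative is [x], so the surface segment is [x].
The same rule applies at the second boundary: /g/ → [ɣ] next to /v/.

[θoʒixsaɢɪɣva]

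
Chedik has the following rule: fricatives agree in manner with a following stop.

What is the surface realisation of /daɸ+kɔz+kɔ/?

[dapkɔdkɔ]

The rule targets /ɸ/ (voiceless bilabial fricative), which sits before the trigger /k/ (stop).
A voiceless bilabial stop is [p], so the surface segment is [p].
At the second juncture, /z/ likewise becomes [d] adjacent to /k/.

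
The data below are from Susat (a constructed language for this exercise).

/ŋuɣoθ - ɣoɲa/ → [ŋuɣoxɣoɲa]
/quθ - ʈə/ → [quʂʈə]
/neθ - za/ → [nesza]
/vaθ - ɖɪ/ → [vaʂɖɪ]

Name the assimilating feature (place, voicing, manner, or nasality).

The segment that alternates is /θ/, which surfaces as [x] when adjacent to /ɣ/.
The change dental → velar matches the place of the following /ɣ/, identifying this as place assimilation.
The same holds elsewhere in the data: /θ/ → [ʂ] before /ʈ/ (dental → retroflex, matching retroflex); /θ/ → [s] before /z/ (dental → alveolar, matching alveolar); /θ/ → [ʂ] before /ɖ/ (dental → retroflex, matching retroflex) — only place changes, and always toward the following segment.

place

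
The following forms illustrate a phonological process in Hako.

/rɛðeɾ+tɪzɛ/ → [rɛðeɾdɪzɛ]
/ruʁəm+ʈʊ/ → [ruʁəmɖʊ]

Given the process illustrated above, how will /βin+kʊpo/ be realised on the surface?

[βingʊpo]

The data show progressive voicing assimilation: /t/ → [d] after /ɾ/; /ʈ/ → [ɖ] after /m/. In each pair only voicing changes, matching the preceding consonant, while place and manner stay constant.
The rule targets /k/ (voiceless velar stop), which sits after the trigger /n/ (voiced).
A voiced velar stop is [g], so the surface segment is [g].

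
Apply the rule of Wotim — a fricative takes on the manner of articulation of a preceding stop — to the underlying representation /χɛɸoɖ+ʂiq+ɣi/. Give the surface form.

/ʂ/ is a voiceless retroflex fricative. The preceding trigger /ɖ/ is a stop, so /ʂ/ must become a stop as well.
The voiceless retroflex stop is [ʈ], so /ʂ/ → [ʈ].
The same rule applies at the second boundary: /ɣ/ → [g] next to /q/.

[χɛɸoɖʈiqgi]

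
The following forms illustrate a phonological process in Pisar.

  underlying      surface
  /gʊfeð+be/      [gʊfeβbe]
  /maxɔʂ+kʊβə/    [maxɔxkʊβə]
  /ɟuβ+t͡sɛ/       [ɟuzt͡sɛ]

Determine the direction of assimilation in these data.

regressive

Underlying /ð/ is realised as [β] next to /b/; /b/ itself does not change.
/ð/ is dental while /b/ is bilabial; the output [β] is bilabial, matching the trigger — so the feature that spreads is place.
Checking the remaining alternations: /ʂ/ → [x] before /k/ (retroflex → velar, matching velar); /β/ → [z] before /t͡s/ (bilabial → alveolar, matching alveolar) — only place changes, and always toward the following segment.
Since the segment that changes precedes the conditioning segment, the assimilation is regressive.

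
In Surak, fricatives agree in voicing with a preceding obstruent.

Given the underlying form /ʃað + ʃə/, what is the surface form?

/ʃ/ is a voiceless postalveolar fricative. The preceding trigger /ð/ is voiced, so /ʃ/ must become voiced as well.
Changing only its voicing to voiced gives [ʒ] — the voiced postalveolar fricative.

[ʃaðʒə]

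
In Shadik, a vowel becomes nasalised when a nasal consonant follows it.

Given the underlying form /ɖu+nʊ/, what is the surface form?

[ɖũnʊ]

The vowel /u/ is adjacent to the following nasal /n/, so it acquires [+nasal] and surfaces as [ũ].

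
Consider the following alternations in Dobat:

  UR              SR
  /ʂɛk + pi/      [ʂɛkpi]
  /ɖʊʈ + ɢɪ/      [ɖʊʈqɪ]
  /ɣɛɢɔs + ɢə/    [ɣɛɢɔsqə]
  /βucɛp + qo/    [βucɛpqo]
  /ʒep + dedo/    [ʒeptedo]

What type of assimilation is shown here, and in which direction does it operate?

progressive voicing assimilation

The segment that alternates is /ɢ/, which surfaces as [q] when adjacent to /ʈ/.
The change voiced → voiceless matches the voicing of the preceding /ʈ/, identifying this as voicing assimilation.
Place and manner are unchanged, so the assimilation is partial, not total.
The other alternating forms pattern the same way: /ɢ/ → [q] after /s/ (voiced → voiceless, matching voiceless); /d/ → [t] after /p/ (voiced → voiceless, matching voiceless) — only voicing changes, and always toward the preceding segment.
Nothing changes in [ʂɛkpi], [βucɛpqo]: there the adjacent consonants already agree in voicing (/p/ and /k/ are both voiceless; /q/ and /p/ are both voiceless), so these forms are consistent with the same rule.
The trigger is the preceding segment, so the direction is progressive (perseverative).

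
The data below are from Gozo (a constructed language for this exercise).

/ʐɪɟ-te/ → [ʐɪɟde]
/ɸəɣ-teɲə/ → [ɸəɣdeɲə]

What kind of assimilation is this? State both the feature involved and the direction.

progressive voicing assimilation

Underlying /t/ is realised as [d] next to /ɟ/; /ɟ/ itself does not change.
The change voiceless → voiced matches the voicing of the preceding /ɟ/, identifying this as voicing assimilation.
Place and manner are unchanged, so the assimilation is partial, not total.
Checking the remaining alternation: /t/ → [d] after /ɣ/ (voiceless → voiced, matching voiced) — only voicing changes, and always toward the preceding segment.
Since the segment that changes follows the conditioning segment, the assimilation is progressive.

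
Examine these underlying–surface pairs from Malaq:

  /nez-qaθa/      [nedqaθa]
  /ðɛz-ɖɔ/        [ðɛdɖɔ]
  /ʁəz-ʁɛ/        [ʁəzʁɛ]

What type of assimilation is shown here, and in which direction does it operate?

Comparing underlying and surface forms, /z/ → [d] is the alternation; the neighbouring /q/ is constant.
/z/ is a fricative while /q/ is a stop; the output [d] is a stop, matching the trigger — so the feature that spreads is manner.
Place and voice are unchanged, so the assimilation is partial, not total.
The same holds elsewhere in the data: /z/ → [d] before /ɖ/ (fricative → stop, matching a stop) — only manner changes, and always toward the following segment.
No alternation appears in [ʁəzʁɛ]: there the adjacent consonants already agree in manner (/z/ and /ʁ/ are both fricatives), so this form is consistent with the same rule.
Since the segment that changes precedes the conditioning segment, the assimilation is regressive.

regressive manner assimilation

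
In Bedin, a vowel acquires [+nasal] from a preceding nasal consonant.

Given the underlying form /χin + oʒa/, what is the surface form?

[χinõʒa]

The vowel /o/ is adjacent to the preceding nasal /n/, so it acquires [+nasal] and surfaces as [õ].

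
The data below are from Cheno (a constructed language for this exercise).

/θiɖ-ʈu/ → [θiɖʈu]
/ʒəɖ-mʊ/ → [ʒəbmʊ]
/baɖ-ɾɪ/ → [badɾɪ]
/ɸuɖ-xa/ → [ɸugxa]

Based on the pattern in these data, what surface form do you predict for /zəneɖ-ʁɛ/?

The data show regressive place assimilation: /ɖ/ → [b] before /m/; /ɖ/ → [d] before /ɾ/; /ɖ/ → [g] before /x/. In each pair only place changes, matching the following consonant, while manner and voice stay constant.
No alternation appears in [θiɖʈu]: there the adjacent consonants already agree in place (/ɖ/ and /ʈ/ are both retroflex), so this form is consistent with the same rule.
The rule targets /ɖ/ (voiced retroflex stop), which sits before the trigger /ʁ/ (uvular).
Changing only its place to uvular gives [ɢ] — the voiced uvular stop.

[zəneɢʁɛ]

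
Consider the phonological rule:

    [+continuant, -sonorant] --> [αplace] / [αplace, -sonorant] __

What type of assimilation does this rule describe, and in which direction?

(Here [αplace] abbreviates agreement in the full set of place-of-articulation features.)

progressive place assimilation

The rule copies the place features (abbreviated [place]) from the environment onto the target, so the assimilating feature is place.
The conditioning segment sits to the left of the focus bar, meaning the trigger precedes the segment that changes — progressive assimilation.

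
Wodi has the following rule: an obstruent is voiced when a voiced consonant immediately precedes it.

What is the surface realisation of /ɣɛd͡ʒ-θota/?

The rule targets /θ/ (voiceless dental fricative), which sits after the trigger /d͡ʒ/ (voiced).
Changing only its voicing to voiced gives [ð] — the voiced dental fricative.

[ɣɛd͡ʒðota]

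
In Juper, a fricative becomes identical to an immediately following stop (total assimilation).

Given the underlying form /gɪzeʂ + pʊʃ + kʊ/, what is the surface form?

/ʂ/ is the segment targeted by the rule; it sits immediately before /p/, so it assimilates completely and surfaces as [p].
At the second juncture, /ʃ/ likewise becomes [k] adjacent to /k/.

[gɪzeppʊkkʊ]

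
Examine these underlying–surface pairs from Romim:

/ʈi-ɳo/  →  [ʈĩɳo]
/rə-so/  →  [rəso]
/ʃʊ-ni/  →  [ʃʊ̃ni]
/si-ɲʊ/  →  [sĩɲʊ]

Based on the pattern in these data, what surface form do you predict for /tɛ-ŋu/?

The data show regressive nasality assimilation (vowel nasalisation): /i/ → [ĩ] before /ɳ/; /ʊ/ → [ʊ̃] before /n/; /i/ → [ĩ] before /ɲ/ — a vowel is nasalised by an immediately following nasal consonant.
No change occurs in [rəso] because the vowel at the boundary is adjacent to an oral consonant, not a nasal (/ə/ next to /s/).
/ɛ/ sits next to the nasal /ŋ/ and is therefore nasalised to [ɛ̃].

[tɛ̃ŋu]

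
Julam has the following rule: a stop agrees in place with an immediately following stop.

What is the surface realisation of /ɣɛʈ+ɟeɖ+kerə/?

[ɣɛcɟegkerə]

The rule targets /ʈ/ (voiceless retroflex stop), which sits before the trigger /ɟ/ (palatal).
The voiceless palatal stop is [c], so /ʈ/ → [c].
At the second juncture, /ɖ/ likewise becomes [g] adjacent to /k/.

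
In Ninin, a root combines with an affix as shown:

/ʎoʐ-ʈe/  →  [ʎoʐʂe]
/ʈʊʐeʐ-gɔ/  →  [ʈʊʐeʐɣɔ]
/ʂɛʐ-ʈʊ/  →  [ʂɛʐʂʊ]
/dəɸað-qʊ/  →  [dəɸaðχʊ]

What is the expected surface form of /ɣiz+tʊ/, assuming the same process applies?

[ɣizsʊ]

The data show progressive manner assimilation: /ʈ/ → [ʂ] after /ʐ/; /g/ → [ɣ] after /ʐ/; /q/ → [χ] after /ð/. In each pair only manner changes, matching the preceding consonant, while place and voice stay constant.
The rule targets /t/ (voiceless alveolar stop), which sits after the trigger /z/ (fricative).
A voiceless alveolar fricative is [s], so the surface segment is [s].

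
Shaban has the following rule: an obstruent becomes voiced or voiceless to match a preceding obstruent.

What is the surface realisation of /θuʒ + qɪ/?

/q/ is a voiceless uvular stop. The preceding trigger /ʒ/ is voiced, so /q/ must become voiced as well.
Changing only its voicing to voiced gives [ɢ] — the voiced uvular stop.

[θuʒɢɪ]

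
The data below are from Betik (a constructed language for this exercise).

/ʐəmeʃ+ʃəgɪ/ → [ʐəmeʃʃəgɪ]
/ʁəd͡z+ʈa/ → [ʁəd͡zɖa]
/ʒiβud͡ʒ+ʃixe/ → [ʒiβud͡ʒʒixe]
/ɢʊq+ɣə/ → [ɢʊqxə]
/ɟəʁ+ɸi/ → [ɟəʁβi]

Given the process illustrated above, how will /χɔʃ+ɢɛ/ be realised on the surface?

The data show progressive voicing assimilation: /ʈ/ → [ɖ] after /d͡z/; /ʃ/ → [ʒ] after /d͡ʒ/; /ɣ/ → [x] after /q/; /ɸ/ → [β] after /ʁ/. In each pair only voicing changes, matching the preceding consonant, while place and manner stay constant.
No alternation appears in [ʐəmeʃʃəgɪ]: there the adjacent consonants already agree in voicing (/ʃ/ and /ʃ/ are both voiceless), so this form is consistent with the same rule.
The rule targets /ɢ/ (voiced uvular stop), which sits after the trigger /ʃ/ (voiceless).
A voiceless uvular stop is [q], so the surface segment is [q].

[χɔʃqɛ]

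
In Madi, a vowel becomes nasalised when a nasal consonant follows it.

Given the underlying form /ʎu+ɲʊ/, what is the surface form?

/u/ sits next to the nasal /ɲ/ and is therefore nasalised to [ũ].

[ʎũɲʊ]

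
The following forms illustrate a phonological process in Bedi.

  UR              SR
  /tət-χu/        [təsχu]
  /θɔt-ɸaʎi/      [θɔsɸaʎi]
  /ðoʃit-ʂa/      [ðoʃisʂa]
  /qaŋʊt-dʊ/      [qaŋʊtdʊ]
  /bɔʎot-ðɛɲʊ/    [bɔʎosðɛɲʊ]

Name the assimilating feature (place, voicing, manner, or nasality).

manner

Underlying /t/ is realised as [s] next to /χ/; /χ/ itself does not change.
/t/ is a stop while /χ/ is a fricative; the output [s] is a fricative, matching the trigger — so the feature that spreads is manner.
The same holds elsewhere in the data: /t/ → [s] before /ɸ/ (stop → fricative, matching a fricative); /t/ → [s] before /ʂ/ (stop → fricative, matching a fricative); /t/ → [s] before /ð/ (stop → fricative, matching a fricative) — only manner changes, and always toward the following segment.
No alternation appears in [qaŋʊtdʊ]: there the adjacent consonants already agree in manner (/t/ and /d/ are both stops), so this form is consistent with the same rule.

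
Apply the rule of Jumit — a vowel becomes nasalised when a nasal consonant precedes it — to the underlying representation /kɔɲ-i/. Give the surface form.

The vowel /i/ is adjacent to the preceding nasal /ɲ/, so it acquires [+nasal] and surfaces as [ĩ].

[kɔɲĩ]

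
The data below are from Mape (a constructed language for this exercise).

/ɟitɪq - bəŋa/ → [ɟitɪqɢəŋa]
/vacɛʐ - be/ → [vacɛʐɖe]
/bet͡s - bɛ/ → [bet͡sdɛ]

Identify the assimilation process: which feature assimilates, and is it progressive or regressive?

progressive place assimilation

The segment that alternates is /b/, which surfaces as [ɢ] when adjacent to /q/.
/b/ is bilabial while /q/ is uvular; the output [ɢ] is uvular, matching the trigger — so the feature that spreads is place.
Manner and voice are unchanged, so the assimilation is partial, not total.
The other alternating forms pattern the same way: /b/ → [ɖ] after /ʐ/ (bilabial → retroflex, matching retroflex); /b/ → [d] after /t͡s/ (bilabial → alveolar, matching alveolar) — only place changes, and always toward the preceding segment.
Since the segment that changes follows the conditioning segment, the assimilation is progressive.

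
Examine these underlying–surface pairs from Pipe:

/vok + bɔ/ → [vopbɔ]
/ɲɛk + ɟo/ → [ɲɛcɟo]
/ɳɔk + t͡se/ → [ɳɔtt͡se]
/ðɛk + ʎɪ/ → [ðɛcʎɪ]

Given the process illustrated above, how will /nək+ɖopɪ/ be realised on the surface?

[nəʈɖopɪ]

The data show regressive place assimilation: /k/ → [p] before /b/; /k/ → [c] before /ɟ/; /k/ → [t] before /t͡s/; /k/ → [c] before /ʎ/. In each pair only place changes, matching the following consonant, while manner and voice stay constant.
The rule targets /k/ (voiceless velar stop), which sits before the trigger /ɖ/ (retroflex).
Changing only its place to retroflex gives [ʈ] — the voiceless retroflex stop.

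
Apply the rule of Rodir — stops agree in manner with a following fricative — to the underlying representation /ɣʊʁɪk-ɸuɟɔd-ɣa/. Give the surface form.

[ɣʊʁɪxɸuɟɔzɣa]

The rule targets /k/ (voiceless velar stop), which sits before the trigger /ɸ/ (fricative).
A voiceless velar fricative is [x], so the surface segment is [x].
At the second juncture, /d/ likewise becomes [z] adjacent to /ɣ/.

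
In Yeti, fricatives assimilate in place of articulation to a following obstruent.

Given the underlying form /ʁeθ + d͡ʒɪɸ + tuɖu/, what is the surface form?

The rule targets /θ/ (voiceless dental fricative), which sits before the trigger /d͡ʒ/ (postalveolar).
The voiceless postalveolar fricative is [ʃ], so /θ/ → [ʃ].
The same rule applies at the second boundary: /ɸ/ → [s] next to /t/.

[ʁeʃd͡ʒɪstuɖu]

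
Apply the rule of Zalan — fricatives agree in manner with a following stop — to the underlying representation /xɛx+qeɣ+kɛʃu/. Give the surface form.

/x/ is a voiceless velar fricative. The following trigger /q/ is a stop, so /x/ must become a stop as well.
The voiceless velar stop is [k], so /x/ → [k].
The same rule applies at the second boundary: /ɣ/ → [g] next to /k/.

[xɛkqegkɛʃu]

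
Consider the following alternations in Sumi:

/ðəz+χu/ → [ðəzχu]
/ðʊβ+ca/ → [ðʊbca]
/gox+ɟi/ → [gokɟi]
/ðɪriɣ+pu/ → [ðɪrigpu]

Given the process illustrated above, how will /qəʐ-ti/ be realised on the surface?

The data show regressive manner assimilation: /β/ → [b] before /c/; /x/ → [k] before /ɟ/; /ɣ/ → [g] before /p/. In each pair only manner changes, matching the following consonant, while place and voice stay constant.
Nothing changes in [ðəzχu]: there the adjacent consonants already agree in manner (/z/ and /χ/ are both fricatives), so this form is consistent with the same rule.
/ʐ/ is a voiced retroflex fricative. The following trigger /t/ is a stop, so /ʐ/ must become a stop as well.
The voiced retroflex stop is [ɖ], so /ʐ/ → [ɖ].

[qəɖti]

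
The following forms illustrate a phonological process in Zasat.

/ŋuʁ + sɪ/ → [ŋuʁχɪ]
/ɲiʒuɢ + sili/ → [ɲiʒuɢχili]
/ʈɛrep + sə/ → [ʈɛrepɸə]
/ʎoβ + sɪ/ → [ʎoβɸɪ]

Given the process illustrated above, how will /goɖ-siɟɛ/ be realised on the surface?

The data show progressive place assimilation: /s/ → [χ] after /ʁ/; /s/ → [χ] after /ɢ/; /s/ → [ɸ] after /p/; /s/ → [ɸ] after /β/. In each pair only place changes, matching the preceding consonant, while manner and voice stay constant.
The rule targets /s/ (voiceless alveolar fricative), which sits after the trigger /ɖ/ (retroflex).
Changing only its place to retroflex gives [ʂ] — the voiceless retroflex fricative.

[goɖʂiɟɛ]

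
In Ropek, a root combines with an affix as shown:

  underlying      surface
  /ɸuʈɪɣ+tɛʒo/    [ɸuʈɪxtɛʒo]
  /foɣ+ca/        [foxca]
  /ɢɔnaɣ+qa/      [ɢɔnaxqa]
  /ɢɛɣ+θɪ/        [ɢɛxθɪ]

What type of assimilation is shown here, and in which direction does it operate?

regressive voicing assimilation

The segment that alternates is /ɣ/, which surfaces as [x] when adjacent to /t/.
The change voiced → voiceless matches the voicing of the following /t/, identifying this as voicing assimilation.
Place and manner are unchanged, so the assimilation is partial, not total.
Checking the remaining alternations: /ɣ/ → [x] before /c/ (voiced → voiceless, matching voiceless); /ɣ/ → [x] before /q/ (voiced → voiceless, matching voiceless); /ɣ/ → [x] before /θ/ (voiced → voiceless, matching voiceless) — only voicing changes, and always toward the following segment.
Since the segment that changes precedes the conditioning segment, the assimilation is regressive.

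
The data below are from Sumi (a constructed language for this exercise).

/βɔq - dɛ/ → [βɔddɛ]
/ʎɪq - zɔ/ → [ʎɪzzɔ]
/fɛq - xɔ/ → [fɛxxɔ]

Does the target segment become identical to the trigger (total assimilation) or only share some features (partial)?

The segment that alternates is /q/, which surfaces as [d] when adjacent to /d/.
The output [d] is identical to the trigger /d/ — every feature (place, manner, voicing) has been copied — so this is total assimilation.
The other forms behave the same way: /q/ → [z] before /z/; /q/ → [x] before /x/ — in each case the output is a copy of the following consonant.

total assimilation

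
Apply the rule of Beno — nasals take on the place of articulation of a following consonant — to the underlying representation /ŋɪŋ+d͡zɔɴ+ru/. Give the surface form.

[ŋɪnd͡zɔnru]

The rule targets /ŋ/ (voiced velar nasal), which sits before the trigger /d͡z/ (alveolar).
Changing only its place to alveolar gives [n] — the voiced alveolar nasal.
The same rule applies at the second boundary: /ɴ/ → [n] next to /r/.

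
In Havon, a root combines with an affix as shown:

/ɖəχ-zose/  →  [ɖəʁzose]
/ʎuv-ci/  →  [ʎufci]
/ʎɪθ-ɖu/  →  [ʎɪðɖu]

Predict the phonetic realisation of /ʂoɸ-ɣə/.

The data show regressive voicing assimilation: /χ/ → [ʁ] before /z/; /v/ → [f] before /c/; /θ/ → [ð] before /ɖ/. In each pair only voicing changes, matching the following consonant, while place and manner stay constant.
The rule targets /ɸ/ (voiceless bilabial fricative), which sits before the trigger /ɣ/ (voiced).
The voiced bilabial fricative is [β], so /ɸ/ → [β].

[ʂoβɣə]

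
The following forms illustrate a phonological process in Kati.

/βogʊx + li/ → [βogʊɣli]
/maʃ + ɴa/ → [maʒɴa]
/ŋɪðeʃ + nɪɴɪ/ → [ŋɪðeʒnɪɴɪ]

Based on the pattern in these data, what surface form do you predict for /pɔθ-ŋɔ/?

[pɔðŋɔ]

The data show regressive voicing assimilation: /x/ → [ɣ] before /l/; /ʃ/ → [ʒ] before /ɴ/; /ʃ/ → [ʒ] before /n/. In each pair only voicing changes, matching the following consonant, while place and manner stay constant.
The rule targets /θ/ (voiceless dental fricative), which sits before the trigger /ŋ/ (voiced).
Changing only its voicing to voiced gives [ð] — the voiced dental fricative.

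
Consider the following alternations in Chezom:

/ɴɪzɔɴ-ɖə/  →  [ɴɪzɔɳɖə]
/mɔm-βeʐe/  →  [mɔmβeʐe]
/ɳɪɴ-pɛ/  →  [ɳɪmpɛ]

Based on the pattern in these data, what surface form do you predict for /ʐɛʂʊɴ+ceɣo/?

[ʐɛʂʊɲceɣo]

The data show regressive place assimilation: /ɴ/ → [ɳ] before /ɖ/; /ɴ/ → [m] before /p/. In each pair only place changes, matching the following consonant, while manner and voice stay constant.
No alternation appears in [mɔmβeʐe]: there the adjacent consonants already agree in place (/m/ and /β/ are both bilabial), so this form is consistent with the same rule.
/ɴ/ is a voiced uvular nasal. The following trigger /c/ is palatal, so /ɴ/ must become palatal as well.
Changing only its place to palatal gives [ɲ] — the voiced palatal nasal.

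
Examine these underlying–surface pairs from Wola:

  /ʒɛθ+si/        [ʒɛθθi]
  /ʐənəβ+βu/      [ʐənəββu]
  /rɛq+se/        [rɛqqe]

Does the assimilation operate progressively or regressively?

progressive

Underlying /s/ is realised as [θ] next to /θ/; /θ/ itself does not change.
The output [θ] is identical to the trigger /θ/ — every feature (place, manner, voicing) has been copied — so this is total assimilation.
The other form behaves the same way: /s/ → [q] after /q/ — in each case the output is a copy of the preceding consonant.
In [ʐənəββu] the two consonants at the boundary are already identical (/β/ + /β/), so the rule applies vacuously and nothing changes.
The trigger is the preceding segment, so the direction is progressive (perseverative).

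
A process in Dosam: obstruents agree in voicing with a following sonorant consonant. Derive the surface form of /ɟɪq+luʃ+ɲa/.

[ɟɪɢluʒɲa]

/q/ is a voiceless uvular stop. The following trigger /l/ is voiced, so /q/ must become voiced as well.
Changing only its voicing to voiced gives [ɢ] — the voiced uvular stop.
The same rule applies at the second boundary: /ʃ/ → [ʒ] next to /ɲ/.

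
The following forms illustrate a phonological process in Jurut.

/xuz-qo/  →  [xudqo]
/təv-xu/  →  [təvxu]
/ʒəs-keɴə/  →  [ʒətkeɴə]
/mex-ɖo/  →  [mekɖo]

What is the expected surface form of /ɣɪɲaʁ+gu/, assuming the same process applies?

The data show regressive manner assimilation: /z/ → [d] before /q/; /s/ → [t] before /k/; /x/ → [k] before /ɖ/. In each pair only manner changes, matching the following consonant, while place and voice stay constant.
No alternation appears in [təvxu]: there the adjacent consonants already agree in manner (/v/ and /x/ are both fricatives), so this form is consistent with the same rule.
The rule targets /ʁ/ (voiced uvular fricative), which sits before the trigger /g/ (stop).
The voiced uvular stop is [ɢ], so /ʁ/ → [ɢ].

[ɣɪɲaɢgu]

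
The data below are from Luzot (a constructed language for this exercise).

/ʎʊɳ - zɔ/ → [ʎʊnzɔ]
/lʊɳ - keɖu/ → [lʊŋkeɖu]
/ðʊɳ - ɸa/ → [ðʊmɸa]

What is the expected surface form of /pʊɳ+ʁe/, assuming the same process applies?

[pʊɴʁe]

The data show regressive place assimilation: /ɳ/ → [n] before /z/; /ɳ/ → [ŋ] before /k/; /ɳ/ → [m] before /ɸ/. In each pair only place changes, matching the following consonant, while manner and voice stay constant.
The rule targets /ɳ/ (voiced retroflex nasal), which sits before the trigger /ʁ/ (uvular).
Changing only its place to uvular gives [ɴ] — the voiced uvular nasal.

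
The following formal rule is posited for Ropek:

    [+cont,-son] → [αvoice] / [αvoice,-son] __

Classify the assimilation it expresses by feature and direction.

The shared variable α links the value of [voice] on the target to the same value on the neighbouring segment, so voicing is the feature that assimilates.
Since the environment is written before the underscore, the trigger precedes the target; the direction is progressive.

progressive voicing assimilation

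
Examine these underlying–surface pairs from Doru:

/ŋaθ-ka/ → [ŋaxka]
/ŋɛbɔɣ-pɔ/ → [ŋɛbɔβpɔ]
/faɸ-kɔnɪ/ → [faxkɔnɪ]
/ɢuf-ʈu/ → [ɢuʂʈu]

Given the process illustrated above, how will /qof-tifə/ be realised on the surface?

The data show regressive place assimilation: /θ/ → [x] before /k/; /ɣ/ → [β] before /p/; /ɸ/ → [x] before /k/; /f/ → [ʂ] before /ʈ/. In each pair only place changes, matching the following consonant, while manner and voice stay constant.
The rule targets /f/ (voiceless labiodental fricative), which sits before the trigger /t/ (alveolar).
A voiceless alveolar fricative is [s], so the surface segment is [s].

[qostifə]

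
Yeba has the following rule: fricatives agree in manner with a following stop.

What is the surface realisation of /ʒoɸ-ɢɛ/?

/ɸ/ is a voiceless bilabial fricative. The following trigger /ɢ/ is a stop, so /ɸ/ must become a stop as well.
A voiceless bilabial stop is [p], so the surface segment is [p].

[ʒopɢɛ]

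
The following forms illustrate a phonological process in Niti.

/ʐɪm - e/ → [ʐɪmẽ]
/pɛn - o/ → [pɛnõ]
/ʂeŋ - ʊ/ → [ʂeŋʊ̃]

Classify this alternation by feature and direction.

The vowel /e/ surfaces as nasalised [ẽ] next to the preceding nasal /m/ — it has acquired the [+nasal] feature of its neighbour.
The other forms show the same pattern: /o/ → [õ] after /n/; /ʊ/ → [ʊ̃] after /ŋ/ — each time a vowel is nasalised next to a preceding nasal.
Because the conditioning nasal is to the left of the vowel that changes, the process is progressive (perseverative).

progressive nasality assimilation (vowel nasalisation)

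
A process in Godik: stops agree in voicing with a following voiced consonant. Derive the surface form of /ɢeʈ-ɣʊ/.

The rule targets /ʈ/ (voiceless retroflex stop), which sits before the trigger /ɣ/ (voiced).
The voiced retroflex stop is [ɖ], so /ʈ/ → [ɖ].

[ɢeɖɣʊ]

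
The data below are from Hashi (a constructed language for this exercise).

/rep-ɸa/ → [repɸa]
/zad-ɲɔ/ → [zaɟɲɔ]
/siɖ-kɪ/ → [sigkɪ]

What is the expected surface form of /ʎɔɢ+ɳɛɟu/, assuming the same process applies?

[ʎɔɖɳɛɟu]

The data show regressive place assimilation: /d/ → [ɟ] before /ɲ/; /ɖ/ → [g] before /k/. In each pair only place changes, matching the following consonant, while manner and voice stay constant.
No alternation appears in [repɸa]: there the adjacent consonants already agree in place (/p/ and /ɸ/ are both bilabial), so this form is consistent with the same rule.
/ɢ/ is a voiced uvular stop. The following trigger /ɳ/ is retroflex, so /ɢ/ must become retroflex as well.
A voiced retroflex stop is [ɖ], so the surface segment is [ɖ].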